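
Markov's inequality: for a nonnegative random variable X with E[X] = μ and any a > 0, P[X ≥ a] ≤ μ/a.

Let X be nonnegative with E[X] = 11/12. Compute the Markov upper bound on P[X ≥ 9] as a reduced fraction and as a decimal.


μ = E[X] = 11/12, a = 9.
Markov: P[X ≥ 9] ≤ μ/a = (11/12)/9 = 11/108.
Numerically: ≈ 0.102.
(Since a = 9 > μ = 0.917, the bound 11/108 is < 1 and informative.)

P[X ≥ 9] ≤ 11/108 ≈ 0.102.


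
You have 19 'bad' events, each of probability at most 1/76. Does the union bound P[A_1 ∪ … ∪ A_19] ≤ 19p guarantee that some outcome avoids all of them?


Union bound: P[∪_{i=1}^{19} A_i] ≤ Σ_i P[A_i] ≤ 19·p = 19·(1/76) = 1/4.
Numerically: 1/4 ≈ 0.250.
Is 1/4 < 1? YES.
Since P[∪ A_i] ≤ 1/4 < 1, the complement has P[∩ A_i^c] ≥ 1 − 1/4 = 3/4 > 0, so some outcome avoids every A_i.

19·p = 1/4 ≈ 0.250; existence CERTIFIED by the union bound.


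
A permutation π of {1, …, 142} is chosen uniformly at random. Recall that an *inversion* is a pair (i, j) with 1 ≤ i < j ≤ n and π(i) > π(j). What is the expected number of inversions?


Write X = Σ X_I over the C(142, 2) = 10011 pairs i < j, with X_I the indicator of one inversion.
There are 10011 indicators.
For each fixed pair i < j, the values π(i) and π(j) are two distinct elements of {1, …, 142} in uniformly random order; by symmetry P[π(i) > π(j)] = 1/2.
By linearity: E[X] = 10011 · (1/2) = C(142, 2) · (1/2) = 10011/2 = 10011/2 ≈ 5005.50000.

E[X] = 10011/2 = 5005.50000.


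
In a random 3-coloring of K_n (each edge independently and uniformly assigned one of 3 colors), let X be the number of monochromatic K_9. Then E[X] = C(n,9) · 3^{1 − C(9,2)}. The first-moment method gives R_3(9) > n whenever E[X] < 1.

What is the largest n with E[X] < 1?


We need C(n, 9) · 3^{1 − 36} < 1, i.e. C(n, 9) < 3^{36 − 1} = 50031545098999707.
Check values of n near the boundary:
  n = 296: C(296, 9) = 42513789098994080; 42513789098994080 < 50031545098999707? YES
  n = 297: C(297, 9) = 43842345008337645; 43842345008337645 < 50031545098999707? YES
  n = 298: C(298, 9) = 45207677551849890; 45207677551849890 < 50031545098999707? YES
  n = 299: C(299, 9) = 46610674441390059; 46610674441390059 < 50031545098999707? YES
  n = 300: C(300, 9) = 48052241692154700; 48052241692154700 < 50031545098999707? YES
  n = 301: C(301, 9) = 49533303936090975; 49533303936090975 < 50031545098999707? YES
  n = 302: C(302, 9) = 51054804739588650; 51054804739588650 < 50031545098999707? NO
  n = 303: C(303, 9) = 52617706925494425; 52617706925494425 < 50031545098999707? NO
The largest n with C(n, 9) < 50031545098999707 is n = 301 (where E[X] = 16511101312030325/16677181699666569 ≈ 0.990041). Hence R_3(9) > 301, i.e. R_3(9) ≥ 302.

Largest n = 301; hence R_3(9) > 301.


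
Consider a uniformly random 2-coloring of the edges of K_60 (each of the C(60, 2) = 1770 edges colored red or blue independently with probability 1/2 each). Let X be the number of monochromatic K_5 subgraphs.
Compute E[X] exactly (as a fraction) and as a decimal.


Let X = Σ_S X_S over the C(60, 5) = 5461512 subsets S of size 5, where X_S = 1 if the K_5 on S is monochromatic.
For a fixed S, the K_5 on S has C(5, 2) = 10 edges. P[all 10 edges red] = (1/2)^10, and likewise for blue, so P[monochromatic] = 2·(1/2)^10 = 2^{1 − 10} = 1/512.
By linearity of expectation: E[X] = C(60, 5) · 2^{1 − 10} = 5461512 · 1/512 = 682689/64.
Numerically: E[X] ≈ 10667.016.

E[X] = C(60,5)·2^(1−C(5,2)) = 682689/64 ≈ 10667.016.


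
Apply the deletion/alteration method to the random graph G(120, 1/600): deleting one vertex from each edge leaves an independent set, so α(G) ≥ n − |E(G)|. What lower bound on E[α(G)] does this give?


E[|E(G)|] = C(120, 2)·p = 7140 · (1/600) = 119/10.
E[α(G)] ≥ n − E[|E(G)|] = 120 − 119/10 = 1081/10.
Numerically: ≈ 108.10000.
(This is only a lower bound; the true E[α(G)] may be larger.)

E[α(G)] ≥ 1081/10 ≈ 108.10000.


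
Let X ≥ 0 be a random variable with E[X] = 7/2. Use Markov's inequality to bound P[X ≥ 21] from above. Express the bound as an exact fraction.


μ = E[X] = 7/2, a = 21.
Markov: P[X ≥ 21] ≤ μ/a = (7/2)/21 = 1/6.
Numerically: ≈ 0.16667.
(Since a = 21 > μ = 3.50000, the bound 1/6 is < 1 and informative.)

P[X ≥ 21] ≤ 1/6 ≈ 0.16667.


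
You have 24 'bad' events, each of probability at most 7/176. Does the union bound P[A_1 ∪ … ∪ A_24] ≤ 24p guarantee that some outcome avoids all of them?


Union bound: P[∪_{i=1}^{24} A_i] ≤ Σ_i P[A_i] ≤ 24·p = 24·(7/176) = 21/22.
Numerically: 21/22 ≈ 0.9545455.
Is 21/22 < 1? YES.
Since P[∪ A_i] ≤ 21/22 < 1, the complement has P[∩ A_i^c] ≥ 1 − 21/22 = 1/22 > 0, so some outcome avoids every A_i.

24·p = 21/22 ≈ 0.9545455; existence CERTIFIED by the union bound.


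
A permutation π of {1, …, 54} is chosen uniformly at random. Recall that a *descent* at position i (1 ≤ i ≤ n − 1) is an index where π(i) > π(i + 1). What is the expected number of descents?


Write X = Σ X_I over i = 1, …, 53, with X_I the indicator of one descent.
There are 53 indicators.
For each fixed i, the pair (π(i), π(i+1)) is a uniformly random ordered pair of distinct values from {1, …, 54}; by symmetry P[π(i) > π(i+1)] = 1/2.
By linearity: E[X] = 53 · (1/2) = (54 − 1) · (1/2) = 53/2 ≈ 26.5000.

E[X] = 53/2 = 26.5000.


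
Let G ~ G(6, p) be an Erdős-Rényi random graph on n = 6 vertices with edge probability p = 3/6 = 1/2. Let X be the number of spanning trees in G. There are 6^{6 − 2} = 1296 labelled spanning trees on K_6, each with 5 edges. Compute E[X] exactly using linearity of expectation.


K_6 has 6^{6 − 2} = 1296 labelled spanning trees.
For each such spanning tree H, let X_H = 1 if all 5 edges of H are present in G. Then P[X_H = 1] = p^{5} = (1/2)^{5} = 1/32.
By linearity of expectation: E[X] = Σ_H E[X_H] = 1296 · p^{5} = 1296 · 1/32 = 81/2.
Numerically: E[X] ≈ 40.5.

E[X] = 1296 · (1/2)^{5} = 81/2 ≈ 40.5.


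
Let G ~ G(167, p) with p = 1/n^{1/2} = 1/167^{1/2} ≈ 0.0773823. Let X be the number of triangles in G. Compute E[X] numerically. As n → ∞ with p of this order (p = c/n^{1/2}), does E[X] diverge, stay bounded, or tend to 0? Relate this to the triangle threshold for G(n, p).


Number of potential triangles: C(167, 3) = 762355.
Each occurs with probability p³ ≈ (0.0773823)³ ≈ 4.63367205e-04.
By linearity: E[X] = C(167, 3)·p³ ≈ 762355 · 4.63367205e-04 ≈ 353.250306.
Since α = 1/2 < 1, p = c/n^{1/2} ≫ 1/n is above the triangle threshold p ~ 1/n. Asymptotically E[X] ~ (c³/6)·n^{3(1−α)} = (1³/6)·n^{1.5} → ∞; triangles are abundant w.h.p.

E[X] ≈ 353.250306; in regime p = Θ(1/n^{1/2}) E[X] diverges (above the triangle threshold p ~ 1/n).


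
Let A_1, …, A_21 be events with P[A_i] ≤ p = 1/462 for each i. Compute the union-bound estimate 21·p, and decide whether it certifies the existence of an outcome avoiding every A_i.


Union bound: P[∪_{i=1}^{21} A_i] ≤ Σ_i P[A_i] ≤ 21·p = 21·(1/462) = 1/22.
Numerically: 1/22 ≈ 0.045455.
Is 1/22 < 1? YES.
Since P[∪ A_i] ≤ 1/22 < 1, the complement has P[∩ A_i^c] ≥ 1 − 1/22 = 21/22 > 0, so some outcome avoids every A_i.

21·p = 1/22 ≈ 0.045455; existence CERTIFIED by the union bound.


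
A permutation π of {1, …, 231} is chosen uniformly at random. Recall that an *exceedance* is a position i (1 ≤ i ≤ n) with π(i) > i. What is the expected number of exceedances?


Write X = Σ_{i=1}^{231} X_i, where X_i = 1_{π(i) > i}.
For each fixed i, π(i) is uniform over {1, …, 231} (marginal of a uniform permutation), so P[π(i) > i] = (n − i)/n. Summing: Σ_{i=1}^{231} (n − i)/n = (0 + 1 + … + 230)/231 = 231(231 − 1)/(2·231) = (231 − 1)/2.
Hence E[X] = Σ_{i=1}^{231} (231 − i)/231 = 115 ≈ 115.000.

E[X] = 115 = 115.000.


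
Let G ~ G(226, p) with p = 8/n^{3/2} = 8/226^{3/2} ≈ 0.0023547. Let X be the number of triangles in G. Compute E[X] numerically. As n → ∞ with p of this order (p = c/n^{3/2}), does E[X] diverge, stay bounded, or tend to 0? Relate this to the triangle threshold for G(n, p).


Number of potential triangles: C(226, 3) = 1898400.
Each occurs with probability p³ ≈ (0.0023547)³ ≈ 1.3055154e-08.
By linearity: E[X] = C(226, 3)·p³ ≈ 1898400 · 1.3055154e-08 ≈ 0.02478.
Since α = 3/2 > 1, p = c/n^{3/2} = o(1/n) is below the triangle threshold p ~ 1/n. Asymptotically E[X] ~ (c³/6)·n^{3(1−α)} = (8³/6)·n^{-1.5} → 0, so by Markov's inequality G has no triangles w.h.p.

E[X] ≈ 0.02478; in regime p = Θ(1/n^{3/2}) E[X] tends to 0 (below the triangle threshold p ~ 1/n).


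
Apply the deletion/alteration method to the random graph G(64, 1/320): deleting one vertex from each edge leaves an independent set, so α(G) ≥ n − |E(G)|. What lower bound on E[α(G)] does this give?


E[|E(G)|] = C(64, 2)·p = 2016 · (1/320) = 63/10.
E[α(G)] ≥ n − E[|E(G)|] = 64 − 63/10 = 577/10.
Numerically: ≈ 57.7000.
(This is only a lower bound; the true E[α(G)] may be larger.)

E[α(G)] ≥ 577/10 ≈ 57.7000.


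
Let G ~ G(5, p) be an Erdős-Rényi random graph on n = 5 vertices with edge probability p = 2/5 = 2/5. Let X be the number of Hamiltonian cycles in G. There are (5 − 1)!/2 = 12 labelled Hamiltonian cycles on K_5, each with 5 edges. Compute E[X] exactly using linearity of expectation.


K_5 has (5 − 1)!/2 = 12 labelled Hamiltonian cycles.
For each such Hamiltonian cycle H, let X_H = 1 if all 5 edges of H are present in G. Then P[X_H = 1] = p^{5} = (2/5)^{5} = 32/3125.
By linearity of expectation: E[X] = Σ_H E[X_H] = 12 · p^{5} = 12 · 32/3125 = 384/3125.
Numerically: E[X] ≈ 0.1229.

E[X] = 12 · (2/5)^{5} = 384/3125 ≈ 0.1229.


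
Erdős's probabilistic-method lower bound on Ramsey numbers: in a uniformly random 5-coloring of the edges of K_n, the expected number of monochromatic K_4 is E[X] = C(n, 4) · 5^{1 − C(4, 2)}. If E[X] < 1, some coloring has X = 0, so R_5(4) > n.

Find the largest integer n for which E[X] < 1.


We need C(n, 4) · 5^{1 − 6} < 1, i.e. C(n, 4) < 5^{6 − 1} = 3125.
Check values of n near the boundary:
  n = 16: C(16, 4) = 1820; 1820 < 3125? YES
  n = 17: C(17, 4) = 2380; 2380 < 3125? YES
  n = 18: C(18, 4) = 3060; 3060 < 3125? YES
  n = 19: C(19, 4) = 3876; 3876 < 3125? NO
  n = 20: C(20, 4) = 4845; 4845 < 3125? NO
  n = 21: C(21, 4) = 5985; 5985 < 3125? NO
The largest n with C(n, 4) < 3125 is n = 18 (where E[X] = 612/625 ≈ 0.97920). Hence R_5(4) > 18, i.e. R_5(4) ≥ 19.

Largest n = 18; hence R_5(4) > 18.


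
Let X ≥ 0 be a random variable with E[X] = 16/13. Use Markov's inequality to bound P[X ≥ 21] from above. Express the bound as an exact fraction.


μ = E[X] = 16/13, a = 21.
Markov: P[X ≥ 21] ≤ μ/a = (16/13)/21 = 16/273.
Numerically: ≈ 0.058608.
(Since a = 21 > μ = 1.230769, the bound 16/273 is < 1 and informative.)

P[X ≥ 21] ≤ 16/273 ≈ 0.058608.


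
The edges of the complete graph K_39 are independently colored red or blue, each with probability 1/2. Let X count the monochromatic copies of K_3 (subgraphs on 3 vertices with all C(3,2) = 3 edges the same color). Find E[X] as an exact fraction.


Let X = Σ_S X_S over the C(39, 3) = 9139 subsets S of size 3, where X_S = 1 if the K_3 on S is monochromatic.
For a fixed S, the K_3 on S has C(3, 2) = 3 edges. P[all 3 edges red] = (1/2)^3, and likewise for blue, so P[monochromatic] = 2·(1/2)^3 = 2^{1 − 3} = 1/4.
By linearity: E[X] = C(39, 3) · 2^{1 − 3} = 9139 · 1/4 = 9139/4.
Numerically: E[X] ≈ 2284.750.

E[X] = C(39,3)·2^(1−C(3,2)) = 9139/4 ≈ 2284.750.


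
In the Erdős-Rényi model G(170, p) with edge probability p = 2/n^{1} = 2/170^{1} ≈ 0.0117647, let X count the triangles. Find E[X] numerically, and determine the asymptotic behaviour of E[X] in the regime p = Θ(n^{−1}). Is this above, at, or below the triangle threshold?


Number of potential triangles: C(170, 3) = 804440.
Each occurs with probability p³ ≈ (0.0117647)³ ≈ 1.62833299e-06.
By linearity: E[X] = C(170, 3)·p³ ≈ 804440 · 1.62833299e-06 ≈ 1.309896.
Here α = 1, so p = 2/n is exactly at the triangle threshold p ~ 1/n. Asymptotically E[X] → c³/6 = 2³/6 = 4/3 ≈ 1.333333, a bounded constant. In this regime the triangle count is asymptotically Poisson(c³/6).

E[X] ≈ 1.309896; in regime p = Θ(1/n^{1}) E[X] stays bounded (at the triangle threshold p ~ 1/n).


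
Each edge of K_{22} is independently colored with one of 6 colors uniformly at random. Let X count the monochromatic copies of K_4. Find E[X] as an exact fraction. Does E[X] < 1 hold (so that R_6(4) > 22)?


E[X] = C(22, 4) · 6^{1 − 6} = 7315 · 6^{−5} = 7315/7776.
As a reduced fraction: E[X] = 7315/7776 ≈ 0.9407150.
Is E[X] < 1? YES.
Since E[X] < 1, there exists a 6-coloring of K_{22} with no monochromatic K_4; hence R_6(4) > 22.

E[X] = 7315/7776 ≈ 0.9407150; E[X] < 1, so R_6(4) > 22.


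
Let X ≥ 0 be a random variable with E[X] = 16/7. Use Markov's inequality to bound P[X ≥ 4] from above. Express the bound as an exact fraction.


μ = E[X] = 16/7, a = 4.
Markov: P[X ≥ 4] ≤ μ/a = (16/7)/4 = 4/7.
Numerically: ≈ 0.571429.
(Since a = 4 > μ = 2.285714, the bound 4/7 is < 1 and informative.)

P[X ≥ 4] ≤ 4/7 ≈ 0.571429.


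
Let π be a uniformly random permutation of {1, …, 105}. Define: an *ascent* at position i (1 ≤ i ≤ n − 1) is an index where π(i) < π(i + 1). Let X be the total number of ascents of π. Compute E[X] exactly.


Write X = Σ X_I over i = 1, …, 104, with X_I the indicator of one ascent.
There are 104 indicators.
For each fixed i, the pair (π(i), π(i+1)) is a uniformly random ordered pair of distinct values from {1, …, 105}; by symmetry P[π(i) < π(i+1)] = 1/2.
By linearity: E[X] = 104 · (1/2) = (105 − 1) · (1/2) = 52 ≈ 52.0000.

E[X] = 52 = 52.0000.


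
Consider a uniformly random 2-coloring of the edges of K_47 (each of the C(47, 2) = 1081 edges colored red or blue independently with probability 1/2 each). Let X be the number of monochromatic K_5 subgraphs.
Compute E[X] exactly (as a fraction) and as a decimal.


Let X = Σ_S X_S over the C(47, 5) = 1533939 subsets S of size 5, where X_S = 1 if the K_5 on S is monochromatic.
For a fixed S, the K_5 on S has C(5, 2) = 10 edges. P[all 10 edges red] = (1/2)^10, and likewise for blue, so P[monochromatic] = 2·(1/2)^10 = 2^{1 − 10} = 1/512.
By linearity of expectation: E[X] = C(47, 5) · 2^{1 − 10} = 1533939 · 1/512 = 1533939/512.
Numerically: E[X] ≈ 2995.975.

E[X] = C(47,5)·2^(1−C(5,2)) = 1533939/512 ≈ 2995.975.


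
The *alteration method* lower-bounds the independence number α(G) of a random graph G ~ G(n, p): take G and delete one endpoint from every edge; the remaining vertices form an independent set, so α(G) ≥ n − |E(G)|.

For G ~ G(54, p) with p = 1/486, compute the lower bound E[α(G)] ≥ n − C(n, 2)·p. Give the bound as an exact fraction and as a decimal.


E[|E(G)|] = C(54, 2)·p = 1431 · (1/486) = 53/18.
E[α(G)] ≥ n − E[|E(G)|] = 54 − 53/18 = 919/18.
Numerically: ≈ 51.05556.
(This is only a lower bound; the true E[α(G)] may be larger.)

E[α(G)] ≥ 919/18 ≈ 51.05556.


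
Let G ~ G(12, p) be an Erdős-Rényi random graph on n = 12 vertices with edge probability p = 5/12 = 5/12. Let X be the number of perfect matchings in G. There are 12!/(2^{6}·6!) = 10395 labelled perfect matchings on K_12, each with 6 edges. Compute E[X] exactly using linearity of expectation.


K_12 has 12!/(2^{6}·6!) = 10395 labelled perfect matchings.
For each such perfect matching H, let X_H = 1 if all 6 edges of H are present in G. Then P[X_H = 1] = p^{6} = (5/12)^{6} = 15625/2985984.
By linearity of expectation: E[X] = Σ_H E[X_H] = 10395 · p^{6} = 10395 · 15625/2985984 = 6015625/110592.
Numerically: E[X] ≈ 54.395.

E[X] = 10395 · (5/12)^{6} = 6015625/110592 ≈ 54.395.


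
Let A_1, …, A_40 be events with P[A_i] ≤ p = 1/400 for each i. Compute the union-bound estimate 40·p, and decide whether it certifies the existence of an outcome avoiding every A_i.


Union bound: P[∪_{i=1}^{40} A_i] ≤ Σ_i P[A_i] ≤ 40·p = 40·(1/400) = 1/10.
Numerically: 1/10 ≈ 0.100000.
Is 1/10 < 1? YES.
Since P[∪ A_i] ≤ 1/10 < 1, the complement has P[∩ A_i^c] ≥ 1 − 1/10 = 9/10 > 0, so some outcome avoids every A_i.

40·p = 1/10 ≈ 0.100000; existence CERTIFIED by the union bound.


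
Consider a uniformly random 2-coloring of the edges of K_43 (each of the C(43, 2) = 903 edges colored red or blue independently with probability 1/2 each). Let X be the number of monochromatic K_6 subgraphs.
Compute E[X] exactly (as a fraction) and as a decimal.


Let X = Σ_S X_S over the C(43, 6) = 6096454 subsets S of size 6, where X_S = 1 if the K_6 on S is monochromatic.
For a fixed S, the K_6 on S has C(6, 2) = 15 edges. P[all 15 edges red] = (1/2)^15, and likewise for blue, so P[monochromatic] = 2·(1/2)^15 = 2^{1 − 15} = 1/16384.
By linearity of expectation: E[X] = C(43, 6) · 2^{1 − 15} = 6096454 · 1/16384 = 3048227/8192.
Numerically: E[X] ≈ 372.09802.

E[X] = C(43,6)·2^(1−C(6,2)) = 3048227/8192 ≈ 372.09802.


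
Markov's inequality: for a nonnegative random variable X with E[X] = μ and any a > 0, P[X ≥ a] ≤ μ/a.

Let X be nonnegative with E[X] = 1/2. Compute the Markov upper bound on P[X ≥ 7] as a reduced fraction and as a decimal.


μ = E[X] = 1/2, a = 7.
Markov: P[X ≥ 7] ≤ μ/a = (1/2)/7 = 1/14.
Numerically: ≈ 0.0714.
(Since a = 7 > μ = 0.5000, the bound 1/14 is < 1 and informative.)

P[X ≥ 7] ≤ 1/14 ≈ 0.0714.


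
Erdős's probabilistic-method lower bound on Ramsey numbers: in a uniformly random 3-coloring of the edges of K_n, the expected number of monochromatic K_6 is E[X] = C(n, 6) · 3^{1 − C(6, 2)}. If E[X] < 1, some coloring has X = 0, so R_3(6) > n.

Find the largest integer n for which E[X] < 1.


We need C(n, 6) · 3^{1 − 15} < 1, i.e. C(n, 6) < 3^{15 − 1} = 4782969.
Check values of n near the boundary:
  n = 35: C(35, 6) = 1623160; 1623160 < 4782969? YES
  n = 36: C(36, 6) = 1947792; 1947792 < 4782969? YES
  n = 37: C(37, 6) = 2324784; 2324784 < 4782969? YES
  n = 38: C(38, 6) = 2760681; 2760681 < 4782969? YES
  n = 39: C(39, 6) = 3262623; 3262623 < 4782969? YES
  n = 40: C(40, 6) = 3838380; 3838380 < 4782969? YES
  n = 41: C(41, 6) = 4496388; 4496388 < 4782969? YES
  n = 42: C(42, 6) = 5245786; 5245786 < 4782969? NO
  n = 43: C(43, 6) = 6096454; 6096454 < 4782969? NO
The largest n with C(n, 6) < 4782969 is n = 41 (where E[X] = 1498796/1594323 ≈ 0.940). Hence R_3(6) > 41, i.e. R_3(6) ≥ 42.

Largest n = 41; hence R_3(6) > 41.


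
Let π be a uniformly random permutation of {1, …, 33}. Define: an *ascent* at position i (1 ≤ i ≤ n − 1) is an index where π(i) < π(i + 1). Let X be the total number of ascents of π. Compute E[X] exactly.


Write X = Σ X_I over i = 1, …, 32, with X_I the indicator of one ascent.
There are 32 indicators.
For each fixed i, the pair (π(i), π(i+1)) is a uniformly random ordered pair of distinct values from {1, …, 33}; by symmetry P[π(i) < π(i+1)] = 1/2.
By linearity: E[X] = 32 · (1/2) = (33 − 1) · (1/2) = 16 ≈ 16.00000.

E[X] = 16 = 16.00000.


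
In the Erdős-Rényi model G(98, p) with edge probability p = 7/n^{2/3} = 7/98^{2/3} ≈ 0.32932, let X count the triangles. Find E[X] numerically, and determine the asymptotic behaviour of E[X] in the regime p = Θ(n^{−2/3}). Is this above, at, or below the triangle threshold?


Number of potential triangles: C(98, 3) = 152096.
Each occurs with probability p³ ≈ (0.32932)³ ≈ 3.5714286e-02.
By linearity: E[X] = C(98, 3)·p³ ≈ 152096 · 3.5714286e-02 ≈ 5432.00000.
Since α = 2/3 < 1, p = c/n^{2/3} ≫ 1/n is above the triangle threshold p ~ 1/n. Asymptotically E[X] ~ (c³/6)·n^{3(1−α)} = (7³/6)·n^{1} → ∞; triangles are abundant w.h.p.

E[X] ≈ 5432.00000; in regime p = Θ(1/n^{2/3}) E[X] diverges (above the triangle threshold p ~ 1/n).


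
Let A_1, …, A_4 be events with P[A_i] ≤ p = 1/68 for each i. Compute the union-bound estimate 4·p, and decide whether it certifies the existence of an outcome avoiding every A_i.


Union bound: P[∪_{i=1}^{4} A_i] ≤ Σ_i P[A_i] ≤ 4·p = 4·(1/68) = 1/17.
Numerically: 1/17 ≈ 0.059.
Is 1/17 < 1? YES.
Since P[∪ A_i] ≤ 1/17 < 1, the complement has P[∩ A_i^c] ≥ 1 − 1/17 = 16/17 > 0, so some outcome avoids every A_i.

4·p = 1/17 ≈ 0.059; existence CERTIFIED by the union bound.


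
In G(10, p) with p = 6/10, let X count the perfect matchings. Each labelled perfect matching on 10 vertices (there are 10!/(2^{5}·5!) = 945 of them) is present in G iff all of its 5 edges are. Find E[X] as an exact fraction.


K_10 has 10!/(2^{5}·5!) = 945 labelled perfect matchings.
For each such perfect matching H, let X_H = 1 if all 5 edges of H are present in G. Then P[X_H = 1] = p^{5} = (3/5)^{5} = 243/3125.
By linearity of expectation: E[X] = Σ_H E[X_H] = 945 · p^{5} = 945 · 243/3125 = 45927/625.
Numerically: E[X] ≈ 73.483.

E[X] = 945 · (3/5)^{5} = 45927/625 ≈ 73.483.


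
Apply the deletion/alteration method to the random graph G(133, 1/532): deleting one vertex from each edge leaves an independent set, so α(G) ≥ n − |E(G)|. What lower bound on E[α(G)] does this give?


E[|E(G)|] = C(133, 2)·p = 8778 · (1/532) = 33/2.
E[α(G)] ≥ n − E[|E(G)|] = 133 − 33/2 = 233/2.
Numerically: ≈ 116.500.
(This is only a lower bound; the true E[α(G)] may be larger.)

E[α(G)] ≥ 233/2 ≈ 116.500.


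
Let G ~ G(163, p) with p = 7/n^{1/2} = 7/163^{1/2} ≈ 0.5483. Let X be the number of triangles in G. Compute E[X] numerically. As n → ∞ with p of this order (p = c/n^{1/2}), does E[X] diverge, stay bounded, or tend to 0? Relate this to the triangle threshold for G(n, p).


Number of potential triangles: C(163, 3) = 708561.
Each occurs with probability p³ ≈ (0.5483)³ ≈ 1.648211e-01.
By linearity: E[X] = C(163, 3)·p³ ≈ 708561 · 1.648211e-01 ≈ 116785.7779.
Since α = 1/2 < 1, p = c/n^{1/2} ≫ 1/n is above the triangle threshold p ~ 1/n. Asymptotically E[X] ~ (c³/6)·n^{3(1−α)} = (7³/6)·n^{1.5} → ∞; triangles are abundant w.h.p.

E[X] ≈ 116785.7779; in regime p = Θ(1/n^{1/2}) E[X] diverges (above the triangle threshold p ~ 1/n).


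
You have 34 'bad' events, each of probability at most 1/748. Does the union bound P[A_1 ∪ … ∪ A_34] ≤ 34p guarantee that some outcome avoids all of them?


Union bound: P[∪_{i=1}^{34} A_i] ≤ Σ_i P[A_i] ≤ 34·p = 34·(1/748) = 1/22.
Numerically: 1/22 ≈ 0.04545.
Is 1/22 < 1? YES.
Since P[∪ A_i] ≤ 1/22 < 1, the complement has P[∩ A_i^c] ≥ 1 − 1/22 = 21/22 > 0, so some outcome avoids every A_i.

34·p = 1/22 ≈ 0.04545; existence CERTIFIED by the union bound.


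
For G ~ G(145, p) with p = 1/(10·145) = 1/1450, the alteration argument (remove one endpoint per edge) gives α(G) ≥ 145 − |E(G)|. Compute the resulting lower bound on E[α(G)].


E[|E(G)|] = C(145, 2)·p = 10440 · (1/1450) = 36/5.
E[α(G)] ≥ n − E[|E(G)|] = 145 − 36/5 = 689/5.
Numerically: ≈ 137.800.
(This is only a lower bound; the true E[α(G)] may be larger.)

E[α(G)] ≥ 689/5 ≈ 137.800.


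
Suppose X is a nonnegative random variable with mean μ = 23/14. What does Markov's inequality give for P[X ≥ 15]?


μ = E[X] = 23/14, a = 15.
Markov: P[X ≥ 15] ≤ μ/a = (23/14)/15 = 23/210.
Numerically: ≈ 0.1095.
(Since a = 15 > μ = 1.6429, the bound 23/210 is < 1 and informative.)

P[X ≥ 15] ≤ 23/210 ≈ 0.1095.


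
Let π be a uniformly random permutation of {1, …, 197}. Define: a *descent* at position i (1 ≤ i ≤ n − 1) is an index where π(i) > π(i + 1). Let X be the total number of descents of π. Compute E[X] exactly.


Write X = Σ X_I over i = 1, …, 196, with X_I the indicator of one descent.
There are 196 indicators.
For each fixed i, the pair (π(i), π(i+1)) is a uniformly random ordered pair of distinct values from {1, …, 197}; by symmetry P[π(i) > π(i+1)] = 1/2.
By linearity: E[X] = 196 · (1/2) = (197 − 1) · (1/2) = 98 ≈ 98.000000.

E[X] = 98 = 98.000000.


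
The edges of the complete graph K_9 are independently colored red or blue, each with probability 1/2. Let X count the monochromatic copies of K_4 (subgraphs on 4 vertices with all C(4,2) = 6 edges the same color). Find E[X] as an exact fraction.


Let X = Σ_S X_S over the C(9, 4) = 126 subsets S of size 4, where X_S = 1 if the K_4 on S is monochromatic.
For a fixed S, the K_4 on S has C(4, 2) = 6 edges. P[all 6 edges red] = (1/2)^6, and likewise for blue, so P[monochromatic] = 2·(1/2)^6 = 2^{1 − 6} = 1/32.
By linearity of expectation: E[X] = C(9, 4) · 2^{1 − 6} = 126 · 1/32 = 63/16.
Numerically: E[X] ≈ 3.938.

E[X] = C(9,4)·2^(1−C(4,2)) = 63/16 ≈ 3.938.


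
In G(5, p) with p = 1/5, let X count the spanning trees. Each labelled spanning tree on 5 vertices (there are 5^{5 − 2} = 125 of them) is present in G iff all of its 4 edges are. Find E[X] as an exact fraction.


K_5 has 5^{5 − 2} = 125 labelled spanning trees.
For each such spanning tree H, let X_H = 1 if all 4 edges of H are present in G. Then P[X_H = 1] = p^{4} = (1/5)^{4} = 1/625.
By linearity: E[X] = Σ_H E[X_H] = 125 · p^{4} = 125 · 1/625 = 1/5.
Numerically: E[X] ≈ 0.2.

E[X] = 125 · (1/5)^{4} = 1/5 ≈ 0.2.


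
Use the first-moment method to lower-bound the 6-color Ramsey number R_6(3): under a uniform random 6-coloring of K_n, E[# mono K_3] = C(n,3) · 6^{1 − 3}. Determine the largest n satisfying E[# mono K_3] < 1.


We need C(n, 3) · 6^{1 − 3} < 1, i.e. C(n, 3) < 6^{3 − 1} = 36.
Check values of n near the boundary:
  n = 6: C(6, 3) = 20; 20 < 36? YES
  n = 7: C(7, 3) = 35; 35 < 36? YES
  n = 8: C(8, 3) = 56; 56 < 36? NO
  n = 9: C(9, 3) = 84; 84 < 36? NO
The largest n with C(n, 3) < 36 is n = 7 (where E[X] = 35/36 ≈ 0.9722222). Hence R_6(3) > 7, i.e. R_6(3) ≥ 8.

Largest n = 7; hence R_6(3) > 7.


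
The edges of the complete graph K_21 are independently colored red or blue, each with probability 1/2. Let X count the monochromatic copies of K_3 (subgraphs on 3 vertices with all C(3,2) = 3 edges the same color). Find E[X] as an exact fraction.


Let X = Σ_S X_S over the C(21, 3) = 1330 subsets S of size 3, where X_S = 1 if the K_3 on S is monochromatic.
For a fixed S, the K_3 on S has C(3, 2) = 3 edges. P[all 3 edges red] = (1/2)^3, and likewise for blue, so P[monochromatic] = 2·(1/2)^3 = 2^{1 − 3} = 1/4.
Summing: E[X] = C(21, 3) · 2^{1 − 3} = 1330 · 1/4 = 665/2.
Numerically: E[X] ≈ 332.50000.

E[X] = C(21,3)·2^(1−C(3,2)) = 665/2 ≈ 332.50000.


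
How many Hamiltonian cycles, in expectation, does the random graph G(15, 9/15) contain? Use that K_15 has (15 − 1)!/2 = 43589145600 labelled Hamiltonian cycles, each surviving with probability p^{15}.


K_15 has (15 − 1)!/2 = 43589145600 labelled Hamiltonian cycles.
For each such Hamiltonian cycle H, let X_H = 1 if all 15 edges of H are present in G. Then P[X_H = 1] = p^{15} = (3/5)^{15} = 14348907/30517578125.
By linearity of expectation: E[X] = Σ_H E[X_H] = 43589145600 · p^{15} = 43589145600 · 14348907/30517578125 = 25018263856954368/1220703125.
Numerically: E[X] ≈ 2.0495e+07.

E[X] = 43589145600 · (3/5)^{15} = 25018263856954368/1220703125 ≈ 2.0495e+07.


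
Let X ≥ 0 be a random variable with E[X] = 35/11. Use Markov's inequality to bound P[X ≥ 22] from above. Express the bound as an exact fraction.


μ = E[X] = 35/11, a = 22.
Markov: P[X ≥ 22] ≤ μ/a = (35/11)/22 = 35/242.
Numerically: ≈ 0.14463.
(Since a = 22 > μ = 3.18182, the bound 35/242 is < 1 and informative.)

P[X ≥ 22] ≤ 35/242 ≈ 0.14463.


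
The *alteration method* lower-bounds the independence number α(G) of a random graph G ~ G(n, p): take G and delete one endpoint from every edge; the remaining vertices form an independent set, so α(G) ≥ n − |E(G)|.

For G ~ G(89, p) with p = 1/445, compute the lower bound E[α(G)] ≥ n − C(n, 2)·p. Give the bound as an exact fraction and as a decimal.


E[|E(G)|] = C(89, 2)·p = 3916 · (1/445) = 44/5.
E[α(G)] ≥ n − E[|E(G)|] = 89 − 44/5 = 401/5.
Numerically: ≈ 80.20000.
(This is only a lower bound; the true E[α(G)] may be larger.)

E[α(G)] ≥ 401/5 ≈ 80.20000.


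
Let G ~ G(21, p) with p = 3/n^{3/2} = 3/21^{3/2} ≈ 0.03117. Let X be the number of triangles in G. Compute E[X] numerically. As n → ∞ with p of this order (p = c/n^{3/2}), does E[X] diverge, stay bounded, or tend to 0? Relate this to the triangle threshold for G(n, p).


Number of potential triangles: C(21, 3) = 1330.
Each occurs with probability p³ ≈ (0.03117)³ ≈ 3.029542e-05.
By linearity: E[X] = C(21, 3)·p³ ≈ 1330 · 3.029542e-05 ≈ 0.0403.
Since α = 3/2 > 1, p = c/n^{3/2} = o(1/n) is below the triangle threshold p ~ 1/n. Asymptotically E[X] ~ (c³/6)·n^{3(1−α)} = (3³/6)·n^{-1.5} → 0, so by Markov's inequality G has no triangles w.h.p.

E[X] ≈ 0.0403; in regime p = Θ(1/n^{3/2}) E[X] tends to 0 (below the triangle threshold p ~ 1/n).


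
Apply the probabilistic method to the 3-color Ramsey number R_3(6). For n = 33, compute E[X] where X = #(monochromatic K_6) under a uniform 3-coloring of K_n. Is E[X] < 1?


E[X] = C(33, 6) · 3^{1 − 15} = 1107568 · 3^{−14} = 1107568/4782969.
As a reduced fraction: E[X] = 1107568/4782969 ≈ 0.2316.
Is E[X] < 1? YES.
Since E[X] < 1, there exists a 3-coloring of K_{33} with no monochromatic K_6; hence R_3(6) > 33.

E[X] = 1107568/4782969 ≈ 0.2316; E[X] < 1, so R_3(6) > 33.


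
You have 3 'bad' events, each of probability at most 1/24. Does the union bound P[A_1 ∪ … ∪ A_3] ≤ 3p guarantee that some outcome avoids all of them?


Union bound: P[∪_{i=1}^{3} A_i] ≤ Σ_i P[A_i] ≤ 3·p = 3·(1/24) = 1/8.
Numerically: 1/8 ≈ 0.125.
Is 1/8 < 1? YES.
Since P[∪ A_i] ≤ 1/8 < 1, the complement has P[∩ A_i^c] ≥ 1 − 1/8 = 7/8 > 0, so some outcome avoids every A_i.

3·p = 1/8 ≈ 0.125; existence CERTIFIED by the union bound.


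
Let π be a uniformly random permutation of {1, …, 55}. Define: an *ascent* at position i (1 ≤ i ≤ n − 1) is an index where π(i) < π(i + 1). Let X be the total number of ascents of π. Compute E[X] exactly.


Write X = Σ X_I over i = 1, …, 54, with X_I the indicator of one ascent.
There are 54 indicators.
For each fixed i, the pair (π(i), π(i+1)) is a uniformly random ordered pair of distinct values from {1, …, 55}; by symmetry P[π(i) < π(i+1)] = 1/2.
By linearity: E[X] = 54 · (1/2) = (55 − 1) · (1/2) = 27 ≈ 27.000000.

E[X] = 27 = 27.000000.


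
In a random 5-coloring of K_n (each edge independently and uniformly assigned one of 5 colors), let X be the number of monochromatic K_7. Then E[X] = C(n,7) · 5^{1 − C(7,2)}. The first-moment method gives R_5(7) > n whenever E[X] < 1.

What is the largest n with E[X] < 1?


We need C(n, 7) · 5^{1 − 21} < 1, i.e. C(n, 7) < 5^{21 − 1} = 95367431640625.
Check values of n near the boundary:
  n = 334: C(334, 7) = 86359460961576; 86359460961576 < 95367431640625? YES
  n = 335: C(335, 7) = 88202498238195; 88202498238195 < 95367431640625? YES
  n = 336: C(336, 7) = 90079147136880; 90079147136880 < 95367431640625? YES
  n = 337: C(337, 7) = 91989916924632; 91989916924632 < 95367431640625? YES
  n = 338: C(338, 7) = 93935323022736; 93935323022736 < 95367431640625? YES
  n = 339: C(339, 7) = 95915887062372; 95915887062372 < 95367431640625? NO
  n = 340: C(340, 7) = 97932136940560; 97932136940560 < 95367431640625? NO
  n = 341: C(341, 7) = 99984606876440; 99984606876440 < 95367431640625? NO
The largest n with C(n, 7) < 95367431640625 is n = 338 (where E[X] = 93935323022736/95367431640625 ≈ 0.98498). Hence R_5(7) > 338, i.e. R_5(7) ≥ 339.

Largest n = 338; hence R_5(7) > 338.


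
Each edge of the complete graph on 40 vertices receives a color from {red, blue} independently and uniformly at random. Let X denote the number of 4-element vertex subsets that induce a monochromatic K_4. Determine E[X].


Let X = Σ_S X_S over the C(40, 4) = 91390 subsets S of size 4, where X_S = 1 if the K_4 on S is monochromatic.
For a fixed S, the K_4 on S has C(4, 2) = 6 edges. P[all 6 edges red] = (1/2)^6, and likewise for blue, so P[monochromatic] = 2·(1/2)^6 = 2^{1 − 6} = 1/32.
By linearity of expectation: E[X] = C(40, 4) · 2^{1 − 6} = 91390 · 1/32 = 45695/16.
Numerically: E[X] ≈ 2855.937500.

E[X] = C(40,4)·2^(1−C(4,2)) = 45695/16 ≈ 2855.937500.


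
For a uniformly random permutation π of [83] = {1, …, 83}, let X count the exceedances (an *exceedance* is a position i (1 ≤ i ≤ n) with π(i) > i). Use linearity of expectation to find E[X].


Write X = Σ_{i=1}^{83} X_i, where X_i = 1_{π(i) > i}.
For each fixed i, π(i) is uniform over {1, …, 83} (marginal of a uniform permutation), so P[π(i) > i] = (n − i)/n. Summing: Σ_{i=1}^{83} (n − i)/n = (0 + 1 + … + 82)/83 = 83(83 − 1)/(2·83) = (83 − 1)/2.
Hence E[X] = Σ_{i=1}^{83} (83 − i)/83 = 41 ≈ 41.00000.

E[X] = 41 = 41.00000.


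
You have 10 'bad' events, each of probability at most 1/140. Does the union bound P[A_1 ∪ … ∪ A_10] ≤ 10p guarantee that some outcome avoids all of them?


Union bound: P[∪_{i=1}^{10} A_i] ≤ Σ_i P[A_i] ≤ 10·p = 10·(1/140) = 1/14.
Numerically: 1/14 ≈ 0.07143.
Is 1/14 < 1? YES.
Since P[∪ A_i] ≤ 1/14 < 1, the complement has P[∩ A_i^c] ≥ 1 − 1/14 = 13/14 > 0, so some outcome avoids every A_i.

10·p = 1/14 ≈ 0.07143; existence CERTIFIED by the union bound.


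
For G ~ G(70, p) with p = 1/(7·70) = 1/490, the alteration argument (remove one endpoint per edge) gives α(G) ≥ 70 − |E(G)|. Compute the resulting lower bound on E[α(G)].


E[|E(G)|] = C(70, 2)·p = 2415 · (1/490) = 69/14.
E[α(G)] ≥ n − E[|E(G)|] = 70 − 69/14 = 911/14.
Numerically: ≈ 65.071.
(This is only a lower bound; the true E[α(G)] may be larger.)

E[α(G)] ≥ 911/14 ≈ 65.071.


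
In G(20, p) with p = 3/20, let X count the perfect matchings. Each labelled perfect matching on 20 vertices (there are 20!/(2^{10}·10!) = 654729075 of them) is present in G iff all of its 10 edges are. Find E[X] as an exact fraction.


K_20 has 20!/(2^{10}·10!) = 654729075 labelled perfect matchings.
For each such perfect matching H, let X_H = 1 if all 10 edges of H are present in G. Then P[X_H = 1] = p^{10} = (3/20)^{10} = 59049/10240000000000.
Summing the indicators: E[X] = Σ_H E[X_H] = 654729075 · p^{10} = 654729075 · 59049/10240000000000 = 1546443885987/409600000000.
Numerically: E[X] ≈ 3.7755.

E[X] = 654729075 · (3/20)^{10} = 1546443885987/409600000000 ≈ 3.7755.


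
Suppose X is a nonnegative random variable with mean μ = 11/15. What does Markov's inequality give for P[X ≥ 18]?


μ = E[X] = 11/15, a = 18.
Markov: P[X ≥ 18] ≤ μ/a = (11/15)/18 = 11/270.
Numerically: ≈ 0.04074.
(Since a = 18 > μ = 0.73333, the bound 11/270 is < 1 and informative.)

P[X ≥ 18] ≤ 11/270 ≈ 0.04074.


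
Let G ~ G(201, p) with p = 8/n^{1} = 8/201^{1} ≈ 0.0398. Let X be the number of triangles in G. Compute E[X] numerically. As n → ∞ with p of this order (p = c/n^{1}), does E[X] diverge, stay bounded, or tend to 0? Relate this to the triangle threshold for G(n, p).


Number of potential triangles: C(201, 3) = 1333300.
Each occurs with probability p³ ≈ (0.0398)³ ≈ 6.30495e-05.
By linearity: E[X] = C(201, 3)·p³ ≈ 1333300 · 6.30495e-05 ≈ 84.064.
Here α = 1, so p = 8/n is exactly at the triangle threshold p ~ 1/n. Asymptotically E[X] → c³/6 = 8³/6 = 256/3 ≈ 85.333, a bounded constant. In this regime the triangle count is asymptotically Poisson(c³/6).

E[X] ≈ 84.064; in regime p = Θ(1/n^{1}) E[X] stays bounded (at the triangle threshold p ~ 1/n).


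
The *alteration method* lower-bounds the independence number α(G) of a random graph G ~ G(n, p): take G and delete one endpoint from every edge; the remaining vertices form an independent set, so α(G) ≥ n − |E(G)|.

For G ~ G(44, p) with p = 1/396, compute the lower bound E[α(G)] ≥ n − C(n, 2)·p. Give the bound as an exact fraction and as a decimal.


E[|E(G)|] = C(44, 2)·p = 946 · (1/396) = 43/18.
E[α(G)] ≥ n − E[|E(G)|] = 44 − 43/18 = 749/18.
Numerically: ≈ 41.6111.
(This is only a lower bound; the true E[α(G)] may be larger.)

E[α(G)] ≥ 749/18 ≈ 41.6111.


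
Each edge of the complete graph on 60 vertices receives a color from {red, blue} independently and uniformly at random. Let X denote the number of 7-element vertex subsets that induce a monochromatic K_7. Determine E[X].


Let X = Σ_S X_S over the C(60, 7) = 386206920 subsets S of size 7, where X_S = 1 if the K_7 on S is monochromatic.
For a fixed S, the K_7 on S has C(7, 2) = 21 edges. P[all 21 edges red] = (1/2)^21, and likewise for blue, so P[monochromatic] = 2·(1/2)^21 = 2^{1 − 21} = 1/1048576.
By linearity of expectation: E[X] = C(60, 7) · 2^{1 − 21} = 386206920 · 1/1048576 = 48275865/131072.
Numerically: E[X] ≈ 368.3156.

E[X] = C(60,7)·2^(1−C(7,2)) = 48275865/131072 ≈ 368.3156.


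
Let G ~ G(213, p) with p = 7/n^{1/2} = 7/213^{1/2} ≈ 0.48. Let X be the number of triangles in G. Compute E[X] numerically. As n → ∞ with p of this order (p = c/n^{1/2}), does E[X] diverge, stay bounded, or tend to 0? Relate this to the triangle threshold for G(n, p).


Number of potential triangles: C(213, 3) = 1587986.
Each occurs with probability p³ ≈ (0.48)³ ≈ 1.10338e-01.
By linearity: E[X] = C(213, 3)·p³ ≈ 1587986 · 1.10338e-01 ≈ 175215.041.
Since α = 1/2 < 1, p = c/n^{1/2} ≫ 1/n is above the triangle threshold p ~ 1/n. Asymptotically E[X] ~ (c³/6)·n^{3(1−α)} = (7³/6)·n^{1.5} → ∞; triangles are abundant w.h.p.

E[X] ≈ 175215.041; in regime p = Θ(1/n^{1/2}) E[X] diverges (above the triangle threshold p ~ 1/n).


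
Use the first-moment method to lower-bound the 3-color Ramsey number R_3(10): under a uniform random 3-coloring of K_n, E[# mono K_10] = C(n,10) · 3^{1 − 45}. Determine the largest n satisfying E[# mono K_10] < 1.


We need C(n, 10) · 3^{1 − 45} < 1, i.e. C(n, 10) < 3^{45 − 1} = 984770902183611232881.
Check values of n near the boundary:
  n = 568: C(568, 10) = 889446337783744949208; 889446337783744949208 < 984770902183611232881? YES
  n = 569: C(569, 10) = 905357721286137524328; 905357721286137524328 < 984770902183611232881? YES
  n = 570: C(570, 10) = 921524823451961408691; 921524823451961408691 < 984770902183611232881? YES
  n = 571: C(571, 10) = 937951290893172842001; 937951290893172842001 < 984770902183611232881? YES
  n = 572: C(572, 10) = 954640815642161682606; 954640815642161682606 < 984770902183611232881? YES
  n = 573: C(573, 10) = 971597135635805762226; 971597135635805762226 < 984770902183611232881? YES
  n = 574: C(574, 10) = 988824035203816502691; 988824035203816502691 < 984770902183611232881? NO
  n = 575: C(575, 10) = 1006325345561406175305; 1006325345561406175305 < 984770902183611232881? NO
  n = 576: C(576, 10) = 1024104945306307344480; 1024104945306307344480 < 984770902183611232881? NO
The largest n with C(n, 10) < 984770902183611232881 is n = 573 (where E[X] = 35985079097622435638/36472996377170786403 ≈ 0.9866). Hence R_3(10) > 573, i.e. R_3(10) ≥ 574.

Largest n = 573; hence R_3(10) > 573.


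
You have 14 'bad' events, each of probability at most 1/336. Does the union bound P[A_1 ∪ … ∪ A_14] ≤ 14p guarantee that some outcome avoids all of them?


Union bound: P[∪_{i=1}^{14} A_i] ≤ Σ_i P[A_i] ≤ 14·p = 14·(1/336) = 1/24.
Numerically: 1/24 ≈ 0.042.
Is 1/24 < 1? YES.
Since P[∪ A_i] ≤ 1/24 < 1, the complement has P[∩ A_i^c] ≥ 1 − 1/24 = 23/24 > 0, so some outcome avoids every A_i.

14·p = 1/24 ≈ 0.042; existence CERTIFIED by the union bound.


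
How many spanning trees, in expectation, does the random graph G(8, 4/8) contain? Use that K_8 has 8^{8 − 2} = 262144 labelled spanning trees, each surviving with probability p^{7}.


K_8 has 8^{8 − 2} = 262144 labelled spanning trees.
For each such spanning tree H, let X_H = 1 if all 7 edges of H are present in G. Then P[X_H = 1] = p^{7} = (1/2)^{7} = 1/128.
By linearity of expectation: E[X] = Σ_H E[X_H] = 262144 · p^{7} = 262144 · 1/128 = 2048.
Numerically: E[X] ≈ 2048.

E[X] = 262144 · (1/2)^{7} = 2048 ≈ 2048.
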